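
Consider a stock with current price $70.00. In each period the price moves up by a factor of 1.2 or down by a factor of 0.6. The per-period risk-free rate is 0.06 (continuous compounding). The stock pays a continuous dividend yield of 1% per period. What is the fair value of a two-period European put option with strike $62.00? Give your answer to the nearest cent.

Per-period risk-free factor R = e^0.06 = 1.0618; dividend-adjusted growth = e^(0.06−0.01) = 1.0513.
Risk-neutral probability p = (1.0513 − 0.6)/(1.2 − 0.6) = 0.4513/0.6000 = 0.7521
Terminal stock prices: S_uu = 100.8, S_ud = 50.4, S_dd = 25.2
Terminal payoffs (K − S): max(-38.8, 0) = 0, max(11.6, 0) = 11.6, max(36.8, 0) = 36.8
Node u (S = 84): V_u = e^(−0.06)·[0.7521·0.0000 + 0.2479·11.6000] = 2.7080
Node d (S = 42): V_d = e^(−0.06)·[0.7521·11.6000 + 0.2479·36.8000] = 16.8073
Node 0 (S = 70): V_0 = e^(−0.06)·[0.7521·2.7080 + 0.2479·16.8073] = 5.8417

$5.84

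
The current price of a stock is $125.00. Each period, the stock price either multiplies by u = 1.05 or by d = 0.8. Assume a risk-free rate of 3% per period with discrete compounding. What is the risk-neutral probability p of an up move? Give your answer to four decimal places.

p = 0.9200

Risk-neutral probability p = (1 + 0.03 − 0.8)/(1.05 − 0.8) = 0.2300/0.2500 = 0.9200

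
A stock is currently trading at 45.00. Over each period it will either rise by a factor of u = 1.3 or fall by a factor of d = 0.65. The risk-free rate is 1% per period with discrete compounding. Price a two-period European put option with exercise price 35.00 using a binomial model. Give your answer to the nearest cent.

3.12

Risk-neutral probability p = (1 + 0.01 − 0.65)/(1.3 − 0.65) = 0.3600/0.6500 = 0.5538
Terminal stock prices: S_uu = 76.05, S_ud = 38.02, S_dd = 19.01
Terminal payoffs (K − S): max(-41.05, 0) = 0, max(-3.025, 0) = 0, max(15.99, 0) = 15.99
Node u (S = 58.5): V_u = 1/1.01·[0.5538·0.0000 + 0.4462·0.0000] = 0.0000
Node d (S = 29.25): V_d = 1/1.01·[0.5538·0.0000 + 0.4462·15.9875] = 7.0623
Node 0 (S = 45): V_0 = 1/1.01·[0.5538·0.0000 + 0.4462·7.0623] = 3.1197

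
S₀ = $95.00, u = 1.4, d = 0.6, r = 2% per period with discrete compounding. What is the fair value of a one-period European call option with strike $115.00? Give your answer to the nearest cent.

$9.26

Risk-neutral probability p = (1 + 0.02 − 0.6)/(1.4 − 0.6) = 0.4200/0.8000 = 0.5250
Terminal stock prices: S_u = 133, S_d = 57
Terminal payoffs (S − K): max(18, 0) = 18, max(-58, 0) = 0
Node 0 (S = 95): V_0 = 1/1.02·[0.5250·18.0000 + 0.4750·0.0000] = 9.2647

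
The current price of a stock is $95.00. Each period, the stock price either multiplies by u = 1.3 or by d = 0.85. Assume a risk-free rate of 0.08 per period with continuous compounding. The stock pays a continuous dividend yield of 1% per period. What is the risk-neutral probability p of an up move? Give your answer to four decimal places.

p = 0.4945

Per-period risk-free factor R = e^0.08 = 1.0833; dividend-adjusted growth = e^(0.08−0.01) = 1.0725.
Risk-neutral probability p = (1.0725 − 0.85)/(1.3 − 0.85) = 0.2225/0.4500 = 0.4945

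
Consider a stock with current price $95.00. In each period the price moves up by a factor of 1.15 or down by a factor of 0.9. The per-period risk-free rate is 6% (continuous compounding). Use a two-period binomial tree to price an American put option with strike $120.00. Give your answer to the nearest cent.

Risk-neutral probability p = (e^0.06 − 0.9)/(1.15 − 0.9) = 0.1618/0.2500 = 0.6473
Terminal stock prices: S_uu = 125.6, S_ud = 98.32, S_dd = 76.95
Terminal payoffs (K − S): max(-5.637, 0) = 0, max(21.68, 0) = 21.68, max(43.05, 0) = 43.05
Node u (S = 109.2): continuation = e^(−0.06)·[0.6473·0.0000 + 0.3527·21.6750] = 7.1986; exercise value = 10.7500 > continuation, so V_u = 10.7500 (exercise)
Node d (S = 85.5): continuation = e^(−0.06)·[0.6473·21.6750 + 0.3527·43.0500] = 27.5117; exercise value = 34.5000 > continuation, so V_d = 34.5000 (exercise)
Node 0 (S = 95): continuation = e^(−0.06)·[0.6473·10.7500 + 0.3527·34.5000] = 18.0117; exercise value = 25.0000 > continuation, so V_0 = 25.0000 (exercise)

$25.00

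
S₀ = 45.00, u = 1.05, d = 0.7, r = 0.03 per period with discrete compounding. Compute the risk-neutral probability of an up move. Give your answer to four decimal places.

Risk-neutral probability p = (1 + 0.03 − 0.7)/(1.05 − 0.7) = 0.3300/0.3500 = 0.9429

p = 0.9429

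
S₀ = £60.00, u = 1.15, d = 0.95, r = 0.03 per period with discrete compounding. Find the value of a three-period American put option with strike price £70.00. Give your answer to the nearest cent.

£10.00

Risk-neutral probability p = (1 + 0.03 − 0.95)/(1.15 − 0.95) = 0.0800/0.2000 = 0.4000
Terminal stock prices: S_uuu = 91.25, S_uud = 75.38, S_udd = 62.27, S_ddd = 51.44
Terminal payoffs (K − S): max(-21.25, 0) = 0, max(-5.382, 0) = 0, max(7.727, 0) = 7.727, max(18.56, 0) = 18.56
Node uu (S = 79.35): continuation = 1/1.03·[0.4000·0.0000 + 0.6000·0.0000] = 0.0000; exercise value = 0.0000 ≤ continuation, so V_uu = 0.0000
Node ud (S = 65.55): continuation = 1/1.03·[0.4000·0.0000 + 0.6000·7.7275] = 4.5015; exercise value = 4.4500 ≤ continuation, so V_ud = 4.5015
Node dd (S = 54.15): continuation = 1/1.03·[0.4000·7.7275 + 0.6000·18.5575] = 13.8112; exercise value = 15.8500 > continuation, so V_dd = 15.8500 (exercise)
Node u (S = 69): continuation = 1/1.03·[0.4000·0.0000 + 0.6000·4.5015] = 2.6222; exercise value = 1.0000 ≤ continuation, so V_u = 2.6222
Node d (S = 57): continuation = 1/1.03·[0.4000·4.5015 + 0.6000·15.8500] = 10.9811; exercise value = 13.0000 > continuation, so V_d = 13.0000 (exercise)
Node 0 (S = 60): continuation = 1/1.03·[0.4000·2.6222 + 0.6000·13.0000] = 8.5911; exercise value = 10.0000 > continuation, so V_0 = 10.0000 (exercise)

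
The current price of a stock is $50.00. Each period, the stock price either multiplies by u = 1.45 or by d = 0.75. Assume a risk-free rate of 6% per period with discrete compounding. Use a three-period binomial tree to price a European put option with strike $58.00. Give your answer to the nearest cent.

Risk-neutral probability p = (1 + 0.06 − 0.75)/(1.45 − 0.75) = 0.3100/0.7000 = 0.4429
Terminal stock prices: S_uuu = 152.4, S_uud = 78.84, S_udd = 40.78, S_ddd = 21.09
Terminal payoffs (K − S): max(-94.43, 0) = 0, max(-20.84, 0) = 0, max(17.22, 0) = 17.22, max(36.91, 0) = 36.91
Node uu (S = 105.1): V_uu = 1/1.06·[0.4429·0.0000 + 0.5571·0.0000] = 0.0000
Node ud (S = 54.38): V_ud = 1/1.06·[0.4429·0.0000 + 0.5571·17.2188] = 9.0503
Node dd (S = 28.12): V_dd = 1/1.06·[0.4429·17.2188 + 0.5571·36.9062] = 26.5920
Node u (S = 72.5): V_u = 1/1.06·[0.4429·0.0000 + 0.5571·9.0503] = 4.7569
Node d (S = 37.5): V_d = 1/1.06·[0.4429·9.0503 + 0.5571·26.5920] = 17.7580
Node 0 (S = 50): V_0 = 1/1.06·[0.4429·4.7569 + 0.5571·17.7580] = 11.3211

$11.32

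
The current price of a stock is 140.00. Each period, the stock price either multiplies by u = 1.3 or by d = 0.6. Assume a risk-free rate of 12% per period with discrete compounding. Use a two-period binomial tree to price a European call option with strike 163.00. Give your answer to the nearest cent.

Risk-neutral probability p = (1 + 0.12 − 0.6)/(1.3 − 0.6) = 0.5200/0.7000 = 0.7429
Terminal stock prices: S_uu = 236.6, S_ud = 109.2, S_dd = 50.4
Terminal payoffs (S − K): max(73.6, 0) = 73.6, max(-53.8, 0) = 0, max(-112.6, 0) = 0
Node u (S = 182): V_u = 1/1.12·[0.7429·73.6000 + 0.2571·0.0000] = 48.8163
Node d (S = 84): V_d = 1/1.12·[0.7429·0.0000 + 0.2571·0.0000] = 0.0000
Node 0 (S = 140): V_0 = 1/1.12·[0.7429·48.8163 + 0.2571·0.0000] = 32.3782

32.38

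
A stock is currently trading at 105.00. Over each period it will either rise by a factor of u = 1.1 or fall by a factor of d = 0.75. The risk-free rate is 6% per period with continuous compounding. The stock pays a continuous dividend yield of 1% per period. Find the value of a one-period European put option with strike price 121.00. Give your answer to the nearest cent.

Per-period risk-free factor R = e^0.06 = 1.0618; dividend-adjusted growth = e^(0.06−0.01) = 1.0513.
Risk-neutral probability p = (1.0513 − 0.75)/(1.1 − 0.75) = 0.3013/0.3500 = 0.8608
Terminal stock prices: S_u = 115.5, S_d = 78.75
Terminal payoffs (K − S): max(5.5, 0) = 5.5, max(42.25, 0) = 42.25
Node 0 (S = 105): V_0 = e^(−0.06)·[0.8608·5.5000 + 0.1392·42.2500] = 9.9983

10.00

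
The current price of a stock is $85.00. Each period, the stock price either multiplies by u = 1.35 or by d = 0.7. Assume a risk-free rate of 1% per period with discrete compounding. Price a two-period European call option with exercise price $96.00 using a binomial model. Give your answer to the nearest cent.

Risk-neutral probability p = (1 + 0.01 − 0.7)/(1.35 − 0.7) = 0.3100/0.6500 = 0.4769
Terminal stock prices: S_uu = 154.9, S_ud = 80.33, S_dd = 41.65
Terminal payoffs (S − K): max(58.91, 0) = 58.91, max(-15.67, 0) = 0, max(-54.35, 0) = 0
Node u (S = 114.8): V_u = 1/1.01·[0.4769·58.9125 + 0.5231·0.0000] = 27.8185
Node d (S = 59.5): V_d = 1/1.01·[0.4769·0.0000 + 0.5231·0.0000] = 0.0000
Node 0 (S = 85): V_0 = 1/1.01·[0.4769·27.8185 + 0.5231·0.0000] = 13.1359

$13.14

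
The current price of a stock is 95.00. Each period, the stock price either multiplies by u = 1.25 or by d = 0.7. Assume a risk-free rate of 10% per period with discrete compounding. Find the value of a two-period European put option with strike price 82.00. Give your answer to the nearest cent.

2.18

Risk-neutral probability p = (1 + 0.1 − 0.7)/(1.25 − 0.7) = 0.4000/0.5500 = 0.7273
Terminal stock prices: S_uu = 148.4, S_ud = 83.12, S_dd = 46.55
Terminal payoffs (K − S): max(-66.44, 0) = 0, max(-1.125, 0) = 0, max(35.45, 0) = 35.45
Node u (S = 118.8): V_u = 1/1.1·[0.7273·0.0000 + 0.2727·0.0000] = 0.0000
Node d (S = 66.5): V_d = 1/1.1·[0.7273·0.0000 + 0.2727·35.4500] = 8.7893
Node 0 (S = 95): V_0 = 1/1.1·[0.7273·0.0000 + 0.2727·8.7893] = 2.1792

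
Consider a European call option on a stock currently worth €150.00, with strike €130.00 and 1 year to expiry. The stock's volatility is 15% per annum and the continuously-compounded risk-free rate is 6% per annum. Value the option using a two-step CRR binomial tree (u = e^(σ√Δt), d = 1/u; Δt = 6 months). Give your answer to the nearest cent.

CRR parameters: u = e^(σ√Δt) = e^(0.15·√0.5) = 1.1119, d = 1/u = 0.8994
Per-period rate: rΔt = 0.06·0.5 = 0.03, so R = e^0.03 = 1.0305
Risk-neutral probability p = (e^0.03 − 0.8994)/(1.1119 − 0.8994) = 0.1311/0.2125 = 0.6168
Terminal stock prices: S_uu = 185.4, S_ud = 150, S_dd = 121.3
Terminal payoffs (S − K): max(55.45, 0) = 55.45, max(20, 0) = 20, max(-8.671, 0) = 0
Node u (S = 166.8): V_u = e^(−0.03)·[0.6168·55.4467 + 0.3832·20.0000] = 40.6264
Node d (S = 134.9): V_d = e^(−0.03)·[0.6168·20.0000 + 0.3832·0.0000] = 11.9715
Node 0 (S = 150): V_0 = e^(−0.03)·[0.6168·40.6264 + 0.3832·11.9715] = 28.7698

€28.77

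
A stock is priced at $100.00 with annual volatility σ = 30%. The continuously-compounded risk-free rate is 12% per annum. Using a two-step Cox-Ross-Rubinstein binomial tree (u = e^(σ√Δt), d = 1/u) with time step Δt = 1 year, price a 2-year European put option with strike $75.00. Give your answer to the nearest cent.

$2.11

CRR parameters: u = e^(σ√Δt) = e^(0.3·√1) = 1.3499, d = 1/u = 0.7408
Per-period rate: rΔt = 0.12·1 = 0.12, so R = e^0.12 = 1.1275
Risk-neutral probability p = (e^0.12 − 0.7408)/(1.3499 − 0.7408) = 0.3867/0.6090 = 0.6349
Terminal stock prices: S_uu = 182.2, S_ud = 100, S_dd = 54.88
Terminal payoffs (K − S): max(-107.2, 0) = 0, max(-25, 0) = 0, max(20.12, 0) = 20.12
Node u (S = 135): V_u = e^(−0.12)·[0.6349·0.0000 + 0.3651·0.0000] = 0.0000
Node d (S = 74.08): V_d = e^(−0.12)·[0.6349·0.0000 + 0.3651·20.1188] = 6.5148
Node 0 (S = 100): V_0 = e^(−0.12)·[0.6349·0.0000 + 0.3651·6.5148] = 2.1096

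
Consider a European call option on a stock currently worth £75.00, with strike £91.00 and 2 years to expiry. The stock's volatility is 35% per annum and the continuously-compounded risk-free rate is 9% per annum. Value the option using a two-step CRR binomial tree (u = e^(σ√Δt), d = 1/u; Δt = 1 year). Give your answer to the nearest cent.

£14.91

CRR parameters: u = e^(σ√Δt) = e^(0.35·√1) = 1.4191, d = 1/u = 0.7047
Per-period rate: rΔt = 0.09·1 = 0.09, so R = e^0.09 = 1.0942
Risk-neutral probability p = (e^0.09 − 0.7047)/(1.4191 − 0.7047) = 0.3895/0.7144 = 0.5452
Terminal stock prices: S_uu = 151, S_ud = 75, S_dd = 37.24
Terminal payoffs (S − K): max(60.03, 0) = 60.03, max(-16, 0) = 0, max(-53.76, 0) = 0
Node u (S = 106.4): V_u = e^(−0.09)·[0.5452·60.0315 + 0.4548·0.0000] = 29.9127
Node d (S = 52.85): V_d = e^(−0.09)·[0.5452·0.0000 + 0.4548·0.0000] = 0.0000
Node 0 (S = 75): V_0 = e^(−0.09)·[0.5452·29.9127 + 0.4548·0.0000] = 14.9050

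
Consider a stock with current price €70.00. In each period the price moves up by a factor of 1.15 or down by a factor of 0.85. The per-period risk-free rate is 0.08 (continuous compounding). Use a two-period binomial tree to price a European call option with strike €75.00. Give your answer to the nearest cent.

€9.06

Risk-neutral probability p = (e^0.08 − 0.85)/(1.15 − 0.85) = 0.2333/0.3000 = 0.7776
Terminal stock prices: S_uu = 92.57, S_ud = 68.42, S_dd = 50.57
Terminal payoffs (S − K): max(17.57, 0) = 17.57, max(-6.575, 0) = 0, max(-24.43, 0) = 0
Node u (S = 80.5): V_u = e^(−0.08)·[0.7776·17.5750 + 0.2224·0.0000] = 12.6160
Node d (S = 59.5): V_d = e^(−0.08)·[0.7776·0.0000 + 0.2224·0.0000] = 0.0000
Node 0 (S = 70): V_0 = e^(−0.08)·[0.7776·12.6160 + 0.2224·0.0000] = 9.0562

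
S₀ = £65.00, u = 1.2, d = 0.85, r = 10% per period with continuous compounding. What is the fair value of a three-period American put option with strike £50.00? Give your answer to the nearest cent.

Risk-neutral probability p = (e^0.1 − 0.85)/(1.2 − 0.85) = 0.2552/0.3500 = 0.7291
Terminal stock prices: S_uuu = 112.3, S_uud = 79.56, S_udd = 56.35, S_ddd = 39.92
Terminal payoffs (K − S): max(-62.32, 0) = 0, max(-29.56, 0) = 0, max(-6.355, 0) = 0, max(10.08, 0) = 10.08
Node uu (S = 93.6): continuation = e^(−0.1)·[0.7291·0.0000 + 0.2709·0.0000] = 0.0000; exercise value = 0.0000 ≤ continuation, so V_uu = 0.0000
Node ud (S = 66.3): continuation = e^(−0.1)·[0.7291·0.0000 + 0.2709·0.0000] = 0.0000; exercise value = 0.0000 ≤ continuation, so V_ud = 0.0000
Node dd (S = 46.96): continuation = e^(−0.1)·[0.7291·0.0000 + 0.2709·10.0819] = 2.4716; exercise value = 3.0375 > continuation, so V_dd = 3.0375 (exercise)
Node u (S = 78): continuation = e^(−0.1)·[0.7291·0.0000 + 0.2709·0.0000] = 0.0000; exercise value = 0.0000 ≤ continuation, so V_u = 0.0000
Node d (S = 55.25): continuation = e^(−0.1)·[0.7291·0.0000 + 0.2709·3.0375] = 0.7447; exercise value = 0.0000 ≤ continuation, so V_d = 0.7447
Node 0 (S = 65): continuation = e^(−0.1)·[0.7291·0.0000 + 0.2709·0.7447] = 0.1826; exercise value = 0.0000 ≤ continuation, so V_0 = 0.1826

£0.18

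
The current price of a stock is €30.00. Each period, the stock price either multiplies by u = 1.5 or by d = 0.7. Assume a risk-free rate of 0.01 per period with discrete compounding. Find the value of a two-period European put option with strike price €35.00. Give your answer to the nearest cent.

Risk-neutral probability p = (1 + 0.01 − 0.7)/(1.5 − 0.7) = 0.3100/0.8000 = 0.3875
Terminal stock prices: S_uu = 67.5, S_ud = 31.5, S_dd = 14.7
Terminal payoffs (K − S): max(-32.5, 0) = 0, max(3.5, 0) = 3.5, max(20.3, 0) = 20.3
Node u (S = 45): V_u = 1/1.01·[0.3875·0.0000 + 0.6125·3.5000] = 2.1225
Node d (S = 21): V_d = 1/1.01·[0.3875·3.5000 + 0.6125·20.3000] = 13.6535
Node 0 (S = 30): V_0 = 1/1.01·[0.3875·2.1225 + 0.6125·13.6535] = 9.0943

€9.09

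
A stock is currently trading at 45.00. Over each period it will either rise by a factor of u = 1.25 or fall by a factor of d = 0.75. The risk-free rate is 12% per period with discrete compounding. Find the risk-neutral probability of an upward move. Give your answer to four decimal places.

p = 0.7400

Risk-neutral probability p = (1 + 0.12 − 0.75)/(1.25 − 0.75) = 0.3700/0.5000 = 0.7400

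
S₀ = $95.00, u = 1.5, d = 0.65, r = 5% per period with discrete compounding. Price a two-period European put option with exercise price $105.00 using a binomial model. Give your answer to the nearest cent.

$22.08

Risk-neutral probability p = (1 + 0.05 − 0.65)/(1.5 − 0.65) = 0.4000/0.8500 = 0.4706
Terminal stock prices: S_uu = 213.8, S_ud = 92.62, S_dd = 40.14
Terminal payoffs (K − S): max(-108.8, 0) = 0, max(12.38, 0) = 12.38, max(64.86, 0) = 64.86
Node u (S = 142.5): V_u = 1/1.05·[0.4706·0.0000 + 0.5294·12.3750] = 6.2395
Node d (S = 61.75): V_d = 1/1.05·[0.4706·12.3750 + 0.5294·64.8625] = 38.2500
Node 0 (S = 95): V_0 = 1/1.05·[0.4706·6.2395 + 0.5294·38.2500] = 22.0821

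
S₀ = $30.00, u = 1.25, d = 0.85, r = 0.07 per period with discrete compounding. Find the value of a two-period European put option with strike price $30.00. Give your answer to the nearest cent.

Risk-neutral probability p = (1 + 0.07 − 0.85)/(1.25 − 0.85) = 0.2200/0.4000 = 0.5500
Terminal stock prices: S_uu = 46.88, S_ud = 31.88, S_dd = 21.67
Terminal payoffs (K − S): max(-16.88, 0) = 0, max(-1.875, 0) = 0, max(8.325, 0) = 8.325
Node u (S = 37.5): V_u = 1/1.07·[0.5500·0.0000 + 0.4500·0.0000] = 0.0000
Node d (S = 25.5): V_d = 1/1.07·[0.5500·0.0000 + 0.4500·8.3250] = 3.5012
Node 0 (S = 30): V_0 = 1/1.07·[0.5500·0.0000 + 0.4500·3.5012] = 1.4725

$1.47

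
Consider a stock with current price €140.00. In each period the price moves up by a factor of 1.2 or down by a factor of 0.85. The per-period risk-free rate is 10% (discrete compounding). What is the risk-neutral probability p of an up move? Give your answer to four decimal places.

Risk-neutral probability p = (1 + 0.1 − 0.85)/(1.2 − 0.85) = 0.2500/0.3500 = 0.7143

p = 0.7143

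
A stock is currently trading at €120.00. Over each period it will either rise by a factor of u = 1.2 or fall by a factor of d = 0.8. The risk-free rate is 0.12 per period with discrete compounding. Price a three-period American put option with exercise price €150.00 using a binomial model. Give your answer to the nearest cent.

Risk-neutral probability p = (1 + 0.12 − 0.8)/(1.2 − 0.8) = 0.3200/0.4000 = 0.8000
Terminal stock prices: S_uuu = 207.4, S_uud = 138.2, S_udd = 92.16, S_ddd = 61.44
Terminal payoffs (K − S): max(-57.36, 0) = 0, max(11.76, 0) = 11.76, max(57.84, 0) = 57.84, max(88.56, 0) = 88.56
Node uu (S = 172.8): continuation = 1/1.12·[0.8000·0.0000 + 0.2000·11.7600] = 2.1000; exercise value = 0.0000 ≤ continuation, so V_uu = 2.1000
Node ud (S = 115.2): continuation = 1/1.12·[0.8000·11.7600 + 0.2000·57.8400] = 18.7286; exercise value = 34.8000 > continuation, so V_ud = 34.8000 (exercise)
Node dd (S = 76.8): continuation = 1/1.12·[0.8000·57.8400 + 0.2000·88.5600] = 57.1286; exercise value = 73.2000 > continuation, so V_dd = 73.2000 (exercise)
Node u (S = 144): continuation = 1/1.12·[0.8000·2.1000 + 0.2000·34.8000] = 7.7143; exercise value = 6.0000 ≤ continuation, so V_u = 7.7143
Node d (S = 96): continuation = 1/1.12·[0.8000·34.8000 + 0.2000·73.2000] = 37.9286; exercise value = 54.0000 > continuation, so V_d = 54.0000 (exercise)
Node 0 (S = 120): continuation = 1/1.12·[0.8000·7.7143 + 0.2000·54.0000] = 15.1531; exercise value = 30.0000 > continuation, so V_0 = 30.0000 (exercise)

€30.00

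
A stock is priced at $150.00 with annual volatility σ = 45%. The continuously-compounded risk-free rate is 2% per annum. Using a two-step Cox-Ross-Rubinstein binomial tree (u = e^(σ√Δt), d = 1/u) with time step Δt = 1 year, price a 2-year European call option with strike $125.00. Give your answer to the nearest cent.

CRR parameters: u = e^(σ√Δt) = e^(0.45·√1) = 1.5683, d = 1/u = 0.6376
Per-period rate: rΔt = 0.02·1 = 0.02, so R = e^0.02 = 1.0202
Risk-neutral probability p = (e^0.02 − 0.6376)/(1.5683 − 0.6376) = 0.3826/0.9307 = 0.4111
Terminal stock prices: S_uu = 368.9, S_ud = 150, S_dd = 60.99
Terminal payoffs (S − K): max(243.9, 0) = 243.9, max(25, 0) = 25, max(-64.01, 0) = 0
Node u (S = 235.2): V_u = e^(−0.02)·[0.4111·243.9405 + 0.5889·25.0000] = 112.7220
Node d (S = 95.64): V_d = e^(−0.02)·[0.4111·25.0000 + 0.5889·0.0000] = 10.0732
Node 0 (S = 150): V_0 = e^(−0.02)·[0.4111·112.7220 + 0.5889·10.0732] = 51.2337

$51.23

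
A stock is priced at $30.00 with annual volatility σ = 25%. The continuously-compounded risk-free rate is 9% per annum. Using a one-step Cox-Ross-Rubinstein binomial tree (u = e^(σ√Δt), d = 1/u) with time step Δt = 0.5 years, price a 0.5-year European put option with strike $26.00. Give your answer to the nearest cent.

$0.34

CRR parameters: u = e^(σ√Δt) = e^(0.25·√0.5) = 1.1934, d = 1/u = 0.8380
Per-period rate: rΔt = 0.09·0.5 = 0.045, so R = e^0.045 = 1.0460
Risk-neutral probability p = (e^0.045 − 0.8380)/(1.1934 − 0.8380) = 0.2081/0.3554 = 0.5854
Terminal stock prices: S_u = 35.8, S_d = 25.14
Terminal payoffs (K − S): max(-9.801, 0) = 0, max(0.861, 0) = 0.861
Node 0 (S = 30): V_0 = e^(−0.045)·[0.5854·0.0000 + 0.4146·0.8610] = 0.3412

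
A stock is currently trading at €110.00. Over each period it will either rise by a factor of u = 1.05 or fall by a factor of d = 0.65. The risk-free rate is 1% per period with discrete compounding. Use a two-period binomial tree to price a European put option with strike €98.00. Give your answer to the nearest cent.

€4.55

Risk-neutral probability p = (1 + 0.01 − 0.65)/(1.05 − 0.65) = 0.3600/0.4000 = 0.9000
Terminal stock prices: S_uu = 121.3, S_ud = 75.08, S_dd = 46.48
Terminal payoffs (K − S): max(-23.28, 0) = 0, max(22.92, 0) = 22.92, max(51.52, 0) = 51.52
Node u (S = 115.5): V_u = 1/1.01·[0.9000·0.0000 + 0.1000·22.9250] = 2.2698
Node d (S = 71.5): V_d = 1/1.01·[0.9000·22.9250 + 0.1000·51.5250] = 25.5297
Node 0 (S = 110): V_0 = 1/1.01·[0.9000·2.2698 + 0.1000·25.5297] = 4.5503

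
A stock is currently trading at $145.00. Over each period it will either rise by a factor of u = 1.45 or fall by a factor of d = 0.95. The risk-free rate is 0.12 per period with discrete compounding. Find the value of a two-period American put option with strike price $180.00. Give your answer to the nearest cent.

$35.00

Risk-neutral probability p = (1 + 0.12 − 0.95)/(1.45 − 0.95) = 0.1700/0.5000 = 0.3400
Terminal stock prices: S_uu = 304.9, S_ud = 199.7, S_dd = 130.9
Terminal payoffs (K − S): max(-124.9, 0) = 0, max(-19.74, 0) = 0, max(49.14, 0) = 49.14
Node u (S = 210.2): continuation = 1/1.12·[0.3400·0.0000 + 0.6600·0.0000] = 0.0000; exercise value = 0.0000 ≤ continuation, so V_u = 0.0000
Node d (S = 137.8): continuation = 1/1.12·[0.3400·0.0000 + 0.6600·49.1375] = 28.9560; exercise value = 42.2500 > continuation, so V_d = 42.2500 (exercise)
Node 0 (S = 145): continuation = 1/1.12·[0.3400·0.0000 + 0.6600·42.2500] = 24.8973; exercise value = 35.0000 > continuation, so V_0 = 35.0000 (exercise)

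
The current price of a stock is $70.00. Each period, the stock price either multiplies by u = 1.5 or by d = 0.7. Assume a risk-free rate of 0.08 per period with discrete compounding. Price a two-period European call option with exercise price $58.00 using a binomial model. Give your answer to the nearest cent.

Risk-neutral probability p = (1 + 0.08 − 0.7)/(1.5 − 0.7) = 0.3800/0.8000 = 0.4750
Terminal stock prices: S_uu = 157.5, S_ud = 73.5, S_dd = 34.3
Terminal payoffs (S − K): max(99.5, 0) = 99.5, max(15.5, 0) = 15.5, max(-23.7, 0) = 0
Node u (S = 105): V_u = 1/1.08·[0.4750·99.5000 + 0.5250·15.5000] = 51.2963
Node d (S = 49): V_d = 1/1.08·[0.4750·15.5000 + 0.5250·0.0000] = 6.8171
Node 0 (S = 70): V_0 = 1/1.08·[0.4750·51.2963 + 0.5250·6.8171] = 25.8748

$25.87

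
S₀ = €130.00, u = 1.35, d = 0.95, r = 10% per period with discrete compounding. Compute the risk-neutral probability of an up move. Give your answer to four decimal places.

p = 0.3750

Risk-neutral probability p = (1 + 0.1 − 0.95)/(1.35 − 0.95) = 0.1500/0.4000 = 0.3750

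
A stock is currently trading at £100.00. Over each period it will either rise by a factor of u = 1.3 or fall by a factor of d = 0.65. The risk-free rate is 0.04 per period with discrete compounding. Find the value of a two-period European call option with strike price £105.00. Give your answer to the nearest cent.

£21.30

Risk-neutral probability p = (1 + 0.04 − 0.65)/(1.3 − 0.65) = 0.3900/0.6500 = 0.6000
Terminal stock prices: S_uu = 169, S_ud = 84.5, S_dd = 42.25
Terminal payoffs (S − K): max(64, 0) = 64, max(-20.5, 0) = 0, max(-62.75, 0) = 0
Node u (S = 130): V_u = 1/1.04·[0.6000·64.0000 + 0.4000·0.0000] = 36.9231
Node d (S = 65): V_d = 1/1.04·[0.6000·0.0000 + 0.4000·0.0000] = 0.0000
Node 0 (S = 100): V_0 = 1/1.04·[0.6000·36.9231 + 0.4000·0.0000] = 21.3018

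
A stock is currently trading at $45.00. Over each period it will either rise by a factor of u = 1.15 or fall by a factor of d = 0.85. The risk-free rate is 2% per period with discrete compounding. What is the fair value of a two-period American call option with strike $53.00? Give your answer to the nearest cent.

Risk-neutral probability p = (1 + 0.02 − 0.85)/(1.15 − 0.85) = 0.1700/0.3000 = 0.5667
Terminal stock prices: S_uu = 59.51, S_ud = 43.99, S_dd = 32.51
Terminal payoffs (S − K): max(6.512, 0) = 6.512, max(-9.013, 0) = 0, max(-20.49, 0) = 0
Node u (S = 51.75): continuation = 1/1.02·[0.5667·6.5125 + 0.4333·0.0000] = 3.6181; exercise value = 0.0000 ≤ continuation, so V_u = 3.6181
Node d (S = 38.25): continuation = 1/1.02·[0.5667·0.0000 + 0.4333·0.0000] = 0.0000; exercise value = 0.0000 ≤ continuation, so V_d = 0.0000
Node 0 (S = 45): continuation = 1/1.02·[0.5667·3.6181 + 0.4333·0.0000] = 2.0100; exercise value = 0.0000 ≤ continuation, so V_0 = 2.0100

$2.01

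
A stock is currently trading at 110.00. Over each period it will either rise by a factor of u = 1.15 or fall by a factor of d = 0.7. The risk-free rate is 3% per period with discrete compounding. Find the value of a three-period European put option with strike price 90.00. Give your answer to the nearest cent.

4.92

Risk-neutral probability p = (1 + 0.03 − 0.7)/(1.15 − 0.7) = 0.3300/0.4500 = 0.7333
Terminal stock prices: S_uuu = 167.3, S_uud = 101.8, S_udd = 61.98, S_ddd = 37.73
Terminal payoffs (K − S): max(-77.3, 0) = 0, max(-11.83, 0) = 0, max(28.02, 0) = 28.02, max(52.27, 0) = 52.27
Node uu (S = 145.5): V_uu = 1/1.03·[0.7333·0.0000 + 0.2667·0.0000] = 0.0000
Node ud (S = 88.55): V_ud = 1/1.03·[0.7333·0.0000 + 0.2667·28.0150] = 7.2531
Node dd (S = 53.9): V_dd = 1/1.03·[0.7333·28.0150 + 0.2667·52.2700] = 33.4786
Node u (S = 126.5): V_u = 1/1.03·[0.7333·0.0000 + 0.2667·7.2531] = 1.8778
Node d (S = 77): V_d = 1/1.03·[0.7333·7.2531 + 0.2667·33.4786] = 13.8316
Node 0 (S = 110): V_0 = 1/1.03·[0.7333·1.8778 + 0.2667·13.8316] = 4.9180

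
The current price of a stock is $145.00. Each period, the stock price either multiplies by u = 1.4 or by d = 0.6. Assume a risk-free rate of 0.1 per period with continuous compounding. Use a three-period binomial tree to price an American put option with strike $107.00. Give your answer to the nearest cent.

Risk-neutral probability p = (e^0.1 − 0.6)/(1.4 − 0.6) = 0.5052/0.8000 = 0.6315
Terminal stock prices: S_uuu = 397.9, S_uud = 170.5, S_udd = 73.08, S_ddd = 31.32
Terminal payoffs (K − S): max(-290.9, 0) = 0, max(-63.52, 0) = 0, max(33.92, 0) = 33.92, max(75.68, 0) = 75.68
Node uu (S = 284.2): continuation = e^(−0.1)·[0.6315·0.0000 + 0.3685·0.0000] = 0.0000; exercise value = 0.0000 ≤ continuation, so V_uu = 0.0000
Node ud (S = 121.8): continuation = e^(−0.1)·[0.6315·0.0000 + 0.3685·33.9200] = 11.3111; exercise value = 0.0000 ≤ continuation, so V_ud = 11.3111
Node dd (S = 52.2): continuation = e^(−0.1)·[0.6315·33.9200 + 0.3685·75.6800] = 44.6176; exercise value = 54.8000 > continuation, so V_dd = 54.8000 (exercise)
Node u (S = 203): continuation = e^(−0.1)·[0.6315·0.0000 + 0.3685·11.3111] = 3.7719; exercise value = 0.0000 ≤ continuation, so V_u = 3.7719
Node d (S = 87): continuation = e^(−0.1)·[0.6315·11.3111 + 0.3685·54.8000] = 24.7368; exercise value = 20.0000 ≤ continuation, so V_d = 24.7368
Node 0 (S = 145): continuation = e^(−0.1)·[0.6315·3.7719 + 0.3685·24.7368] = 10.4040; exercise value = 0.0000 ≤ continuation, so V_0 = 10.4040

$10.40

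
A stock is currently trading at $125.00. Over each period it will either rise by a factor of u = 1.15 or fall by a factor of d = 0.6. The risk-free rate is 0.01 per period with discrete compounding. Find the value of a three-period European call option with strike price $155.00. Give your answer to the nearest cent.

Risk-neutral probability p = (1 + 0.01 − 0.6)/(1.15 − 0.6) = 0.4100/0.5500 = 0.7455
Terminal stock prices: S_uuu = 190.1, S_uud = 99.19, S_udd = 51.75, S_ddd = 27
Terminal payoffs (S − K): max(35.11, 0) = 35.11, max(-55.81, 0) = 0, max(-103.2, 0) = 0, max(-128, 0) = 0
Node uu (S = 165.3): V_uu = 1/1.01·[0.7455·35.1094 + 0.2545·0.0000] = 25.9133
Node ud (S = 86.25): V_ud = 1/1.01·[0.7455·0.0000 + 0.2545·0.0000] = 0.0000
Node dd (S = 45): V_dd = 1/1.01·[0.7455·0.0000 + 0.2545·0.0000] = 0.0000
Node u (S = 143.8): V_u = 1/1.01·[0.7455·25.9133 + 0.2545·0.0000] = 19.1259
Node d (S = 75): V_d = 1/1.01·[0.7455·0.0000 + 0.2545·0.0000] = 0.0000
Node 0 (S = 125): V_0 = 1/1.01·[0.7455·19.1259 + 0.2545·0.0000] = 14.1164

$14.12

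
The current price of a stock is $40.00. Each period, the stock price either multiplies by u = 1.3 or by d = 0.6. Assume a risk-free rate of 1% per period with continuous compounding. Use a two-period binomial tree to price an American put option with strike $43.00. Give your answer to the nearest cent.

Risk-neutral probability p = (e^0.01 − 0.6)/(1.3 − 0.6) = 0.4101/0.7000 = 0.5858
Terminal stock prices: S_uu = 67.6, S_ud = 31.2, S_dd = 14.4
Terminal payoffs (K − S): max(-24.6, 0) = 0, max(11.8, 0) = 11.8, max(28.6, 0) = 28.6
Node u (S = 52): continuation = e^(−0.01)·[0.5858·0.0000 + 0.4142·11.8000] = 4.8391; exercise value = 0.0000 ≤ continuation, so V_u = 4.8391
Node d (S = 24): continuation = e^(−0.01)·[0.5858·11.8000 + 0.4142·28.6000] = 18.5721; exercise value = 19.0000 > continuation, so V_d = 19.0000 (exercise)
Node 0 (S = 40): continuation = e^(−0.01)·[0.5858·4.8391 + 0.4142·19.0000] = 10.5982; exercise value = 3.0000 ≤ continuation, so V_0 = 10.5982

$10.60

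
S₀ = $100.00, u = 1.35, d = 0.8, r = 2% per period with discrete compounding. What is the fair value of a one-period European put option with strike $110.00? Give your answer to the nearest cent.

Risk-neutral probability p = (1 + 0.02 − 0.8)/(1.35 − 0.8) = 0.2200/0.5500 = 0.4000
Terminal stock prices: S_u = 135, S_d = 80
Terminal payoffs (K − S): max(-25, 0) = 0, max(30, 0) = 30
Node 0 (S = 100): V_0 = 1/1.02·[0.4000·0.0000 + 0.6000·30.0000] = 17.6471

$17.65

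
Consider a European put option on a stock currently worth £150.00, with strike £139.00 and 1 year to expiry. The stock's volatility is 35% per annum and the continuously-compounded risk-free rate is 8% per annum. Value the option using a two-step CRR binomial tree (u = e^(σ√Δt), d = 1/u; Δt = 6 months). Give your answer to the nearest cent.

CRR parameters: u = e^(σ√Δt) = e^(0.35·√0.5) = 1.2808, d = 1/u = 0.7808
Per-period rate: rΔt = 0.08·0.5 = 0.04, so R = e^0.04 = 1.0408
Risk-neutral probability p = (e^0.04 − 0.7808)/(1.2808 − 0.7808) = 0.2601/0.5000 = 0.5201
Terminal stock prices: S_uu = 246.1, S_ud = 150, S_dd = 91.44
Terminal payoffs (K − S): max(-107.1, 0) = 0, max(-11, 0) = 0, max(47.56, 0) = 47.56
Node u (S = 192.1): V_u = e^(−0.04)·[0.5201·0.0000 + 0.4799·0.0000] = 0.0000
Node d (S = 117.1): V_d = e^(−0.04)·[0.5201·0.0000 + 0.4799·47.5621] = 21.9320
Node 0 (S = 150): V_0 = e^(−0.04)·[0.5201·0.0000 + 0.4799·21.9320] = 10.1134

£10.11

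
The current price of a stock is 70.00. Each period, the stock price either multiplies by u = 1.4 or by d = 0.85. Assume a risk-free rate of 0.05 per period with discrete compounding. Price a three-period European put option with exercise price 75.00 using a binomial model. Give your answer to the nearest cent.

8.73

Risk-neutral probability p = (1 + 0.05 − 0.85)/(1.4 − 0.85) = 0.2000/0.5500 = 0.3636
Terminal stock prices: S_uuu = 192.1, S_uud = 116.6, S_udd = 70.8, S_ddd = 42.99
Terminal payoffs (K − S): max(-117.1, 0) = 0, max(-41.62, 0) = 0, max(4.195, 0) = 4.195, max(32.01, 0) = 32.01
Node uu (S = 137.2): V_uu = 1/1.05·[0.3636·0.0000 + 0.6364·0.0000] = 0.0000
Node ud (S = 83.3): V_ud = 1/1.05·[0.3636·0.0000 + 0.6364·4.1950] = 2.5424
Node dd (S = 50.57): V_dd = 1/1.05·[0.3636·4.1950 + 0.6364·32.0113] = 20.8536
Node u (S = 98): V_u = 1/1.05·[0.3636·0.0000 + 0.6364·2.5424] = 1.5409
Node d (S = 59.5): V_d = 1/1.05·[0.3636·2.5424 + 0.6364·20.8536] = 13.5190
Node 0 (S = 70): V_0 = 1/1.05·[0.3636·1.5409 + 0.6364·13.5190] = 8.7270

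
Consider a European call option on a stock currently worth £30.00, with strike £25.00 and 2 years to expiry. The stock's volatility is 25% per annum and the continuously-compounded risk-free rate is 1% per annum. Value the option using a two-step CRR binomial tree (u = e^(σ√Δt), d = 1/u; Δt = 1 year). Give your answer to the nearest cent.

£7.46

CRR parameters: u = e^(σ√Δt) = e^(0.25·√1) = 1.2840, d = 1/u = 0.7788
Per-period rate: rΔt = 0.01·1 = 0.01, so R = e^0.01 = 1.0101
Risk-neutral probability p = (e^0.01 − 0.7788)/(1.2840 − 0.7788) = 0.2312/0.5052 = 0.4577
Terminal stock prices: S_uu = 49.46, S_ud = 30, S_dd = 18.2
Terminal payoffs (S − K): max(24.46, 0) = 24.46, max(5, 0) = 5, max(-6.804, 0) = 0
Node u (S = 38.52): V_u = e^(−0.01)·[0.4577·24.4616 + 0.5423·5.0000] = 13.7695
Node d (S = 23.36): V_d = e^(−0.01)·[0.4577·5.0000 + 0.5423·0.0000] = 2.2658
Node 0 (S = 30): V_0 = e^(−0.01)·[0.4577·13.7695 + 0.5423·2.2658] = 7.4563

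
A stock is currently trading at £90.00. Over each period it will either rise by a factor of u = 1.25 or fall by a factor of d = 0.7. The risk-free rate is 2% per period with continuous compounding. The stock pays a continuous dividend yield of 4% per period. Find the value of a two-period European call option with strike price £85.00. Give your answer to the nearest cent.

£13.87

Per-period risk-free factor R = e^0.02 = 1.0202; dividend-adjusted growth = e^(0.02−0.04) = 0.9802.
Risk-neutral probability p = (0.9802 − 0.7)/(1.25 − 0.7) = 0.2802/0.5500 = 0.5095
Terminal stock prices: S_uu = 140.6, S_ud = 78.75, S_dd = 44.1
Terminal payoffs (S − K): max(55.62, 0) = 55.62, max(-6.25, 0) = 0, max(-40.9, 0) = 0
Node u (S = 112.5): V_u = e^(−0.02)·[0.5095·55.6250 + 0.4905·0.0000] = 27.7771
Node d (S = 63): V_d = e^(−0.02)·[0.5095·0.0000 + 0.4905·0.0000] = 0.0000
Node 0 (S = 90): V_0 = e^(−0.02)·[0.5095·27.7771 + 0.4905·0.0000] = 13.8709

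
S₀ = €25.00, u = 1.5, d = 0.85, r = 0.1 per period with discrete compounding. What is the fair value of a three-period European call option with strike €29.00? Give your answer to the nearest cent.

€6.23

Risk-neutral probability p = (1 + 0.1 − 0.85)/(1.5 − 0.85) = 0.2500/0.6500 = 0.3846
Terminal stock prices: S_uuu = 84.38, S_uud = 47.81, S_udd = 27.09, S_ddd = 15.35
Terminal payoffs (S − K): max(55.38, 0) = 55.38, max(18.81, 0) = 18.81, max(-1.906, 0) = 0, max(-13.65, 0) = 0
Node uu (S = 56.25): V_uu = 1/1.1·[0.3846·55.3750 + 0.6154·18.8125] = 29.8864
Node ud (S = 31.88): V_ud = 1/1.1·[0.3846·18.8125 + 0.6154·0.0000] = 6.5778
Node dd (S = 18.06): V_dd = 1/1.1·[0.3846·0.0000 + 0.6154·0.0000] = 0.0000
Node u (S = 37.5): V_u = 1/1.1·[0.3846·29.8864 + 0.6154·6.5778] = 14.1297
Node d (S = 21.25): V_d = 1/1.1·[0.3846·6.5778 + 0.6154·0.0000] = 2.2999
Node 0 (S = 25): V_0 = 1/1.1·[0.3846·14.1297 + 0.6154·2.2999] = 6.2271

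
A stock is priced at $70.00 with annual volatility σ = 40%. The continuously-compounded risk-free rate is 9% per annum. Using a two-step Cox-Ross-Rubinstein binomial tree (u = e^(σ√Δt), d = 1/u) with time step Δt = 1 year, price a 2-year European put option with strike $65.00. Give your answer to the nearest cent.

$6.57

CRR parameters: u = e^(σ√Δt) = e^(0.4·√1) = 1.4918, d = 1/u = 0.6703
Per-period rate: rΔt = 0.09·1 = 0.09, so R = e^0.09 = 1.0942
Risk-neutral probability p = (e^0.09 − 0.6703)/(1.4918 − 0.6703) = 0.4239/0.8215 = 0.5159
Terminal stock prices: S_uu = 155.8, S_ud = 70, S_dd = 31.45
Terminal payoffs (K − S): max(-90.79, 0) = 0, max(-5, 0) = 0, max(33.55, 0) = 33.55
Node u (S = 104.4): V_u = e^(−0.09)·[0.5159·0.0000 + 0.4841·0.0000] = 0.0000
Node d (S = 46.92): V_d = e^(−0.09)·[0.5159·0.0000 + 0.4841·33.5470] = 14.8408
Node 0 (S = 70): V_0 = e^(−0.09)·[0.5159·0.0000 + 0.4841·14.8408] = 6.5654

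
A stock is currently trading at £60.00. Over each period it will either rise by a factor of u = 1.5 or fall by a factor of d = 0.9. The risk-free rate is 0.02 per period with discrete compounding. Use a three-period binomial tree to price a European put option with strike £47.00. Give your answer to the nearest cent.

£1.57

Risk-neutral probability p = (1 + 0.02 − 0.9)/(1.5 − 0.9) = 0.1200/0.6000 = 0.2000
Terminal stock prices: S_uuu = 202.5, S_uud = 121.5, S_udd = 72.9, S_ddd = 43.74
Terminal payoffs (K − S): max(-155.5, 0) = 0, max(-74.5, 0) = 0, max(-25.9, 0) = 0, max(3.26, 0) = 3.26
Node uu (S = 135): V_uu = 1/1.02·[0.2000·0.0000 + 0.8000·0.0000] = 0.0000
Node ud (S = 81): V_ud = 1/1.02·[0.2000·0.0000 + 0.8000·0.0000] = 0.0000
Node dd (S = 48.6): V_dd = 1/1.02·[0.2000·0.0000 + 0.8000·3.2600] = 2.5569
Node u (S = 90): V_u = 1/1.02·[0.2000·0.0000 + 0.8000·0.0000] = 0.0000
Node d (S = 54): V_d = 1/1.02·[0.2000·0.0000 + 0.8000·2.5569] = 2.0054
Node 0 (S = 60): V_0 = 1/1.02·[0.2000·0.0000 + 0.8000·2.0054] = 1.5728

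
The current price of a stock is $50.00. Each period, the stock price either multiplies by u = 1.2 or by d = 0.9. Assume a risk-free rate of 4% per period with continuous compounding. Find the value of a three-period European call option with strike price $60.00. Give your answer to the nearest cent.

$3.91

Risk-neutral probability p = (e^0.04 − 0.9)/(1.2 − 0.9) = 0.1408/0.3000 = 0.4694
Terminal stock prices: S_uuu = 86.4, S_uud = 64.8, S_udd = 48.6, S_ddd = 36.45
Terminal payoffs (S − K): max(26.4, 0) = 26.4, max(4.8, 0) = 4.8, max(-11.4, 0) = 0, max(-23.55, 0) = 0
Node uu (S = 72): V_uu = e^(−0.04)·[0.4694·26.4000 + 0.5306·4.8000] = 14.3526
Node ud (S = 54): V_ud = e^(−0.04)·[0.4694·4.8000 + 0.5306·0.0000] = 2.1646
Node dd (S = 40.5): V_dd = e^(−0.04)·[0.4694·0.0000 + 0.5306·0.0000] = 0.0000
Node u (S = 60): V_u = e^(−0.04)·[0.4694·14.3526 + 0.5306·2.1646] = 7.5761
Node d (S = 45): V_d = e^(−0.04)·[0.4694·2.1646 + 0.5306·0.0000] = 0.9762
Node 0 (S = 50): V_0 = e^(−0.04)·[0.4694·7.5761 + 0.5306·0.9762] = 3.9142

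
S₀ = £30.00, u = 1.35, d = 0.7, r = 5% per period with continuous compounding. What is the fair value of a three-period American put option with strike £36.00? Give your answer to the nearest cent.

Risk-neutral probability p = (e^0.05 − 0.7)/(1.35 − 0.7) = 0.3513/0.6500 = 0.5404
Terminal stock prices: S_uuu = 73.81, S_uud = 38.27, S_udd = 19.84, S_ddd = 10.29
Terminal payoffs (K − S): max(-37.81, 0) = 0, max(-2.273, 0) = 0, max(16.16, 0) = 16.16, max(25.71, 0) = 25.71
Node uu (S = 54.68): continuation = e^(−0.05)·[0.5404·0.0000 + 0.4596·0.0000] = 0.0000; exercise value = 0.0000 ≤ continuation, so V_uu = 0.0000
Node ud (S = 28.35): continuation = e^(−0.05)·[0.5404·0.0000 + 0.4596·16.1550] = 7.0625; exercise value = 7.6500 > continuation, so V_ud = 7.6500 (exercise)
Node dd (S = 14.7): continuation = e^(−0.05)·[0.5404·16.1550 + 0.4596·25.7100] = 19.5443; exercise value = 21.3000 > continuation, so V_dd = 21.3000 (exercise)
Node u (S = 40.5): continuation = e^(−0.05)·[0.5404·0.0000 + 0.4596·7.6500] = 3.3443; exercise value = 0.0000 ≤ continuation, so V_u = 3.3443
Node d (S = 21): continuation = e^(−0.05)·[0.5404·7.6500 + 0.4596·21.3000] = 13.2443; exercise value = 15.0000 > continuation, so V_d = 15.0000 (exercise)
Node 0 (S = 30): continuation = e^(−0.05)·[0.5404·3.3443 + 0.4596·15.0000] = 8.2767; exercise value = 6.0000 ≤ continuation, so V_0 = 8.2767

£8.28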